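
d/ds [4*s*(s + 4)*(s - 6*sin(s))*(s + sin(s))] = 4*s*(s + 4)*(s - 6*sin(s))*(cos(s) + 1) - 4*s*(s + 4)*(s + sin(s))*(6*cos(s) - 1) + 4*s*(s - 6*sin(s))*(s + sin(s)) + 4*(s + 4)*(s - 6*sin(s))*(s + sin(s))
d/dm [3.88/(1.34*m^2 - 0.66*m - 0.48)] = (2.5608 - 10.3984*m)/(-1.34*m^2 + 0.66*m + 0.48)^2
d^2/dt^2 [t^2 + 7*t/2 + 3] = 2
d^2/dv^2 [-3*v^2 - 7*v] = -6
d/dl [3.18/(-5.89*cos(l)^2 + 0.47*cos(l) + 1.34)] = (1.4946 - 37.4604*cos(l))*sin(l)/(-5.89*cos(l)^2 + 0.47*cos(l) + 1.34)^2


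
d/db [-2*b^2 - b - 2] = -4*b - 1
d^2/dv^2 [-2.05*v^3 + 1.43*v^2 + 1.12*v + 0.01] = 2.86 - 12.3*v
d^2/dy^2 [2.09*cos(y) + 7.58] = -2.09*cos(y)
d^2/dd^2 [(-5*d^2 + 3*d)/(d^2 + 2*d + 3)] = 2*(13*d^3 + 45*d^2 - 27*d - 63)/(d^6 + 6*d^5 + 21*d^4 + 44*d^3 + 63*d^2 + 54*d + 27)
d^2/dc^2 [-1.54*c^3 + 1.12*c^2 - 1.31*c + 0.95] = 2.24 - 9.24*c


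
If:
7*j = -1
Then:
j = -1/7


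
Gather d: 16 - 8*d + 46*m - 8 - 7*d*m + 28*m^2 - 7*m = d*(-7*m - 8) + 28*m^2 + 39*m + 8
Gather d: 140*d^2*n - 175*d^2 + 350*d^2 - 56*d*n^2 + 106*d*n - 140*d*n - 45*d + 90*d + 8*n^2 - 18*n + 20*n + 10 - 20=d^2*(140*n + 175) + d*(-56*n^2 - 34*n + 45) + 8*n^2 + 2*n - 10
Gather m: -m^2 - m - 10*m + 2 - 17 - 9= -m^2 - 11*m - 24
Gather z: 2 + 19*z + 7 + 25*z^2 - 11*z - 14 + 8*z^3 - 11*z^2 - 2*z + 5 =8*z^3 + 14*z^2 + 6*z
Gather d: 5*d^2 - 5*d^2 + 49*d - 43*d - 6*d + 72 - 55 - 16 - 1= 0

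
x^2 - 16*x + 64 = (x - 8)^2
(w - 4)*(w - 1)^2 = w^3 - 6*w^2 + 9*w - 4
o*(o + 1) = o^2 + o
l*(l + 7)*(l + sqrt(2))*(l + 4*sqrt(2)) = l^4 + 7*l^3 + 5*sqrt(2)*l^3 + 8*l^2 + 35*sqrt(2)*l^2 + 56*l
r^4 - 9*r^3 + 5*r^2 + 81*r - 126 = (r - 7)*(r - 3)*(r - 2)*(r + 3)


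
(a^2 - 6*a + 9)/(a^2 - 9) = (a - 3)/(a + 3)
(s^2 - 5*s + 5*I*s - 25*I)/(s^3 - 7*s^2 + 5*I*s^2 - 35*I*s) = (s - 5)/(s*(s - 7))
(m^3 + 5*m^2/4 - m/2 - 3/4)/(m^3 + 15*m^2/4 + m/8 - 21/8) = 2*(m + 1)/(2*m + 7)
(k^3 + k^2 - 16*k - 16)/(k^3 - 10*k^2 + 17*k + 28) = (k + 4)/(k - 7)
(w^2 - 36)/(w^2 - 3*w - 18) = (w + 6)/(w + 3)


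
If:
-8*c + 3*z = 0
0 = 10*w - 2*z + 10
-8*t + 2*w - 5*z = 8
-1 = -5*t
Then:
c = -87/92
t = 1/5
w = -173/115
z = -58/23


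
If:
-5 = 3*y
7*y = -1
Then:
No Solution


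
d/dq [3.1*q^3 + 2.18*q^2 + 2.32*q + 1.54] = 9.3*q^2 + 4.36*q + 2.32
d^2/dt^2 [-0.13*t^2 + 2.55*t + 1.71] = -0.260000000000000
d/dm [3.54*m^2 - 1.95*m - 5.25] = 7.08*m - 1.95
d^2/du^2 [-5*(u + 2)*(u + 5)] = -10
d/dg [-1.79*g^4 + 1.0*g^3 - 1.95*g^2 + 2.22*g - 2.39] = -7.16*g^3 + 3.0*g^2 - 3.9*g + 2.22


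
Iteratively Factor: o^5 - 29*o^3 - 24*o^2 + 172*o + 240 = (o - 3)*(o^4 + 3*o^3 - 20*o^2 - 84*o - 80) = (o - 3)*(o + 4)*(o^3 - o^2 - 16*o - 20) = (o - 5)*(o - 3)*(o + 4)*(o^2 + 4*o + 4) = (o - 5)*(o - 3)*(o + 2)*(o + 4)*(o + 2)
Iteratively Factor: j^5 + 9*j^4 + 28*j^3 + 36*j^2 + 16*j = (j + 1)*(j^4 + 8*j^3 + 20*j^2 + 16*j) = j*(j + 1)*(j^3 + 8*j^2 + 20*j + 16) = j*(j + 1)*(j + 2)*(j^2 + 6*j + 8) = j*(j + 1)*(j + 2)^2*(j + 4)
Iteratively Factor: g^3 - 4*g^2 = (g)*(g^2 - 4*g) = g*(g - 4)*(g)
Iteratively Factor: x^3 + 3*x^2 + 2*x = (x)*(x^2 + 3*x + 2) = x*(x + 1)*(x + 2)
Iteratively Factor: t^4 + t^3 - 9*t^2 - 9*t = (t + 3)*(t^3 - 2*t^2 - 3*t) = (t - 3)*(t + 3)*(t^2 + t) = t*(t - 3)*(t + 3)*(t + 1)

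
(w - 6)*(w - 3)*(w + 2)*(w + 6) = w^4 - w^3 - 42*w^2 + 36*w + 216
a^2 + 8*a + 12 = (a + 2)*(a + 6)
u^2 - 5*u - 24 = (u - 8)*(u + 3)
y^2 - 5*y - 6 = (y - 6)*(y + 1)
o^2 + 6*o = o*(o + 6)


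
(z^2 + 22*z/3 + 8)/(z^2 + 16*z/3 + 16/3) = (z + 6)/(z + 4)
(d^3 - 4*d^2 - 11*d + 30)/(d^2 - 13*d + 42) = (d^3 - 4*d^2 - 11*d + 30)/(d^2 - 13*d + 42)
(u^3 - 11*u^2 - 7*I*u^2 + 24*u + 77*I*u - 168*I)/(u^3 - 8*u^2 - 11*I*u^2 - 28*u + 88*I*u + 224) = (u - 3)/(u - 4*I)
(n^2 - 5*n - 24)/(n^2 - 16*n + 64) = (n + 3)/(n - 8)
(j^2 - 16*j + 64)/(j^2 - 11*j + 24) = (j - 8)/(j - 3)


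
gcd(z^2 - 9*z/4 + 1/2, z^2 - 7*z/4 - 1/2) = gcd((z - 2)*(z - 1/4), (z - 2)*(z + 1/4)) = z - 2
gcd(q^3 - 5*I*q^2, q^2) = q^2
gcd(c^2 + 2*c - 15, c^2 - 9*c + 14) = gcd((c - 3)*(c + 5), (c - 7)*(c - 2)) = 1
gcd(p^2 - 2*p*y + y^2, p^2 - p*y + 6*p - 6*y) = -p + y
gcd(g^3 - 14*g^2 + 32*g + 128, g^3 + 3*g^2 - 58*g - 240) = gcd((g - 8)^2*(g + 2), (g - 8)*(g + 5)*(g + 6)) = g - 8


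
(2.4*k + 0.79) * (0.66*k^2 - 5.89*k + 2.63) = 1.584*k^3 - 13.6146*k^2 + 1.6589*k + 2.0777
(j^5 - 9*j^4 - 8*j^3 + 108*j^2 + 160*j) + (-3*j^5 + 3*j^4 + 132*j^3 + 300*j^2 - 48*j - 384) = -2*j^5 - 6*j^4 + 124*j^3 + 408*j^2 + 112*j - 384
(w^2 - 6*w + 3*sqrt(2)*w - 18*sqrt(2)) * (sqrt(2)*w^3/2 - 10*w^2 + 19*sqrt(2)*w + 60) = sqrt(2)*w^5/2 - 7*w^4 - 3*sqrt(2)*w^4 - 11*sqrt(2)*w^3 + 42*w^3 + 66*sqrt(2)*w^2 + 174*w^2 - 1044*w + 180*sqrt(2)*w - 1080*sqrt(2)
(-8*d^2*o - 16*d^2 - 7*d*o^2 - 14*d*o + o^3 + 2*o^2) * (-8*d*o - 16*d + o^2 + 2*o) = 64*d^3*o^2 + 256*d^3*o + 256*d^3 + 48*d^2*o^3 + 192*d^2*o^2 + 192*d^2*o - 15*d*o^4 - 60*d*o^3 - 60*d*o^2 + o^5 + 4*o^4 + 4*o^3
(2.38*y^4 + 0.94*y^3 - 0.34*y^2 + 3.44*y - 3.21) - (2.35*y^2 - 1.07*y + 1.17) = 2.38*y^4 + 0.94*y^3 - 2.69*y^2 + 4.51*y - 4.38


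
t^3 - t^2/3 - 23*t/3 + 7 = (t - 7/3)*(t - 1)*(t + 3)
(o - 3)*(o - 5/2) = o^2 - 11*o/2 + 15/2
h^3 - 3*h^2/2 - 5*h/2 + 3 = (h - 2)*(h - 1)*(h + 3/2)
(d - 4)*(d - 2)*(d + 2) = d^3 - 4*d^2 - 4*d + 16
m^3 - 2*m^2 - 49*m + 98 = (m - 7)*(m - 2)*(m + 7)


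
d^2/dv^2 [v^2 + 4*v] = 2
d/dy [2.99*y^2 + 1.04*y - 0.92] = 5.98*y + 1.04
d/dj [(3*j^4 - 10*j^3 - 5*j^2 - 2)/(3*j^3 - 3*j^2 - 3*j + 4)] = (9*j^6 - 18*j^5 + 18*j^4 + 108*j^3 - 87*j^2 - 52*j - 6)/(9*j^6 - 18*j^5 - 9*j^4 + 42*j^3 - 15*j^2 - 24*j + 16)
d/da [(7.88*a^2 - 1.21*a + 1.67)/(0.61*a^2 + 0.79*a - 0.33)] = (6.9633*a^2 - 7.2382*a - 0.92)/(0.3721*a^4 + 0.9638*a^3 + 0.2215*a^2 - 0.5214*a + 0.1089)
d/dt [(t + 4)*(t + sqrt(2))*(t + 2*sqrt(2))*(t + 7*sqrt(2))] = 4*t^3 + 12*t^2 + 30*sqrt(2)*t^2 + 92*t + 80*sqrt(2)*t + 28*sqrt(2) + 184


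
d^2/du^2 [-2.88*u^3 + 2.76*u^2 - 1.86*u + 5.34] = 5.52 - 17.28*u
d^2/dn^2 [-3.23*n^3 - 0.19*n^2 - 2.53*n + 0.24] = -19.38*n - 0.38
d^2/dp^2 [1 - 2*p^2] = -4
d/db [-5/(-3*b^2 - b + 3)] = 5*(-6*b - 1)/(3*b^2 + b - 3)^2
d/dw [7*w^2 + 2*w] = 14*w + 2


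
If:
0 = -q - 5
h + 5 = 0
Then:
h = -5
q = -5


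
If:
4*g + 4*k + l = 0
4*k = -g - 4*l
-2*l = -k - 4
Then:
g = 16/13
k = -20/13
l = 16/13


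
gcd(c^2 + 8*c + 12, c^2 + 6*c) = c + 6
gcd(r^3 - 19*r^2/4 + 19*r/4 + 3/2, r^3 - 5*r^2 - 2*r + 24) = r - 3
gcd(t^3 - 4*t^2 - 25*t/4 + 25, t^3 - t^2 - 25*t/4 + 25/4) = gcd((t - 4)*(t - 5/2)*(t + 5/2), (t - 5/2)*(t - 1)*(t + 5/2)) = t^2 - 25/4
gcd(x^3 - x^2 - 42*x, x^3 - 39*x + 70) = 1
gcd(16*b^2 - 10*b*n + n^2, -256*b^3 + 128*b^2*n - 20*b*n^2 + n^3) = 8*b - n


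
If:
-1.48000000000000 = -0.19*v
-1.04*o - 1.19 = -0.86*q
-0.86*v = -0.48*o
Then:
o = 13.96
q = 18.26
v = 7.79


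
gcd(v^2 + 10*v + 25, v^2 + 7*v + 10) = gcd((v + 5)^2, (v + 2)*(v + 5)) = v + 5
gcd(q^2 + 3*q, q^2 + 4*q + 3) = q + 3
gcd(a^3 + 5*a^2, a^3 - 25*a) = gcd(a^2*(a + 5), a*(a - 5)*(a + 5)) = a^2 + 5*a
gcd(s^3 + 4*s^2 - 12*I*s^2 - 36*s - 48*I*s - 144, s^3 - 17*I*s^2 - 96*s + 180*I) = s^2 - 12*I*s - 36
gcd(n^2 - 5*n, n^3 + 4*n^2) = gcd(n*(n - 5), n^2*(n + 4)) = n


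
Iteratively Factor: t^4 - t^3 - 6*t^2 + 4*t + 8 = (t - 2)*(t^3 + t^2 - 4*t - 4) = (t - 2)*(t + 2)*(t^2 - t - 2) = (t - 2)^2*(t + 2)*(t + 1)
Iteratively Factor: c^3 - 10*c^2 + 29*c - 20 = (c - 5)*(c^2 - 5*c + 4) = (c - 5)*(c - 1)*(c - 4)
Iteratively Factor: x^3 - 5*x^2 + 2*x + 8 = (x + 1)*(x^2 - 6*x + 8) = (x - 2)*(x + 1)*(x - 4)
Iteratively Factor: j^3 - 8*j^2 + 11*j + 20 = (j - 5)*(j^2 - 3*j - 4) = (j - 5)*(j - 4)*(j + 1)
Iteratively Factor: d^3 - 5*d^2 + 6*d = (d - 3)*(d^2 - 2*d) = d*(d - 3)*(d - 2)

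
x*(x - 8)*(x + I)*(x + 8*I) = x^4 - 8*x^3 + 9*I*x^3 - 8*x^2 - 72*I*x^2 + 64*x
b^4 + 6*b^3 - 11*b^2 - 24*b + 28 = (b - 2)*(b - 1)*(b + 2)*(b + 7)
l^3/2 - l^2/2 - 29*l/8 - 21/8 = (l/2 + 1/2)*(l - 7/2)*(l + 3/2)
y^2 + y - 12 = (y - 3)*(y + 4)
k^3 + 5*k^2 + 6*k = k*(k + 2)*(k + 3)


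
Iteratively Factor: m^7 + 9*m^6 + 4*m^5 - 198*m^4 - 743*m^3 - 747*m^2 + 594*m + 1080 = (m + 3)*(m^6 + 6*m^5 - 14*m^4 - 156*m^3 - 275*m^2 + 78*m + 360) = (m + 2)*(m + 3)*(m^5 + 4*m^4 - 22*m^3 - 112*m^2 - 51*m + 180) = (m - 5)*(m + 2)*(m + 3)*(m^4 + 9*m^3 + 23*m^2 + 3*m - 36) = (m - 5)*(m - 1)*(m + 2)*(m + 3)*(m^3 + 10*m^2 + 33*m + 36) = (m - 5)*(m - 1)*(m + 2)*(m + 3)*(m + 4)*(m^2 + 6*m + 9) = (m - 5)*(m - 1)*(m + 2)*(m + 3)^2*(m + 4)*(m + 3)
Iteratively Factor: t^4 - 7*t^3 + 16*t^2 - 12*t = (t - 3)*(t^3 - 4*t^2 + 4*t) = (t - 3)*(t - 2)*(t^2 - 2*t) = (t - 3)*(t - 2)^2*(t)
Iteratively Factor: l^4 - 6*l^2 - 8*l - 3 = (l + 1)*(l^3 - l^2 - 5*l - 3) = (l + 1)^2*(l^2 - 2*l - 3) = (l + 1)^3*(l - 3)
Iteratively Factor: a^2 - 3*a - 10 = (a - 5)*(a + 2)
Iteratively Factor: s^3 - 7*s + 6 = (s + 3)*(s^2 - 3*s + 2) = (s - 1)*(s + 3)*(s - 2)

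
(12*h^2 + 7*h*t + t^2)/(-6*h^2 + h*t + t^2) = (4*h + t)/(-2*h + t)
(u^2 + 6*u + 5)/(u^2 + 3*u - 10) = (u + 1)/(u - 2)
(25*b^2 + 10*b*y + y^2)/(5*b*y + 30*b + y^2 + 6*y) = (5*b + y)/(y + 6)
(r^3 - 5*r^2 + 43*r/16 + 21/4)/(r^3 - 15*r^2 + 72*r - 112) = (r^2 - r - 21/16)/(r^2 - 11*r + 28)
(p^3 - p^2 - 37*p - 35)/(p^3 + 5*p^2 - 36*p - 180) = (p^2 - 6*p - 7)/(p^2 - 36)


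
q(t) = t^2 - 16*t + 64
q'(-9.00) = -34.00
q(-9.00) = 289.00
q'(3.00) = -10.00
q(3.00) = 25.00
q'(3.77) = -8.46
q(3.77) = 17.89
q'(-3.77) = -23.54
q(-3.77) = 138.53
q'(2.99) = -10.02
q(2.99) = 25.10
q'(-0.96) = -17.92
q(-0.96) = 80.28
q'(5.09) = -5.82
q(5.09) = 8.47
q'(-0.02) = -16.04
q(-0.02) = 64.32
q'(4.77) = -6.46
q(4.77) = 10.43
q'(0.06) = -15.88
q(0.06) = 63.04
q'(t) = 2*t - 16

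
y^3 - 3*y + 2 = (y - 1)^2*(y + 2)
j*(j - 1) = j^2 - j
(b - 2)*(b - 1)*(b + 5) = b^3 + 2*b^2 - 13*b + 10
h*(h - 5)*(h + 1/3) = h^3 - 14*h^2/3 - 5*h/3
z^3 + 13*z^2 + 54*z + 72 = (z + 3)*(z + 4)*(z + 6)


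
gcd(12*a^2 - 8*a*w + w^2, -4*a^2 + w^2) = -2*a + w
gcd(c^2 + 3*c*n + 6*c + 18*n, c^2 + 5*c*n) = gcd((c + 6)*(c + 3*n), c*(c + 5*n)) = 1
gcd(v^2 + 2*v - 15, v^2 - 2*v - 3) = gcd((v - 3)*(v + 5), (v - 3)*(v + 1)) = v - 3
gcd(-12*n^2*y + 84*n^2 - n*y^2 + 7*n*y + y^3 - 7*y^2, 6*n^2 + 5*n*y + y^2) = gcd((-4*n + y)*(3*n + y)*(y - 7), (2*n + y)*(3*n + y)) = 3*n + y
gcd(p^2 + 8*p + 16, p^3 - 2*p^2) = 1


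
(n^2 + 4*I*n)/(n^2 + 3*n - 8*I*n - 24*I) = n*(n + 4*I)/(n^2 + n*(3 - 8*I) - 24*I)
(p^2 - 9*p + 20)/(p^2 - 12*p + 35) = (p - 4)/(p - 7)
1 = 1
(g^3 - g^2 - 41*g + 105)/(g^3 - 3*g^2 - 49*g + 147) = (g - 5)/(g - 7)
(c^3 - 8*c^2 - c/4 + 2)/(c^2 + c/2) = c - 17/2 + 4/c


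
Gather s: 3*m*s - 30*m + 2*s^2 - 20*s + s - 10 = -30*m + 2*s^2 + s*(3*m - 19) - 10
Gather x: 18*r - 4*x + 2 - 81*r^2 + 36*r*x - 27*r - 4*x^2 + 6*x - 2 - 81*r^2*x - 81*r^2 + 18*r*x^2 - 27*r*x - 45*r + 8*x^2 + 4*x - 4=-162*r^2 - 54*r + x^2*(18*r + 4) + x*(-81*r^2 + 9*r + 6) - 4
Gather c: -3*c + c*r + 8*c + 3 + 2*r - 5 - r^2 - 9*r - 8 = c*(r + 5) - r^2 - 7*r - 10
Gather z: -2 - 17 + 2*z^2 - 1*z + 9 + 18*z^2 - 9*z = 20*z^2 - 10*z - 10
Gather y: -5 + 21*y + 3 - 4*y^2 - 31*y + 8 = -4*y^2 - 10*y + 6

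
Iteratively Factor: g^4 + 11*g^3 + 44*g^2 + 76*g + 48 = (g + 2)*(g^3 + 9*g^2 + 26*g + 24) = (g + 2)*(g + 4)*(g^2 + 5*g + 6) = (g + 2)*(g + 3)*(g + 4)*(g + 2)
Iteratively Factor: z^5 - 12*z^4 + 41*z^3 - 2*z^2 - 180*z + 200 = (z + 2)*(z^4 - 14*z^3 + 69*z^2 - 140*z + 100) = (z - 2)*(z + 2)*(z^3 - 12*z^2 + 45*z - 50) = (z - 2)^2*(z + 2)*(z^2 - 10*z + 25) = (z - 5)*(z - 2)^2*(z + 2)*(z - 5)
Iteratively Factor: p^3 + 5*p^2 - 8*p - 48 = (p - 3)*(p^2 + 8*p + 16) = (p - 3)*(p + 4)*(p + 4)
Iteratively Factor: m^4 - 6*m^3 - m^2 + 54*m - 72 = (m - 4)*(m^3 - 2*m^2 - 9*m + 18) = (m - 4)*(m - 3)*(m^2 + m - 6) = (m - 4)*(m - 3)*(m - 2)*(m + 3)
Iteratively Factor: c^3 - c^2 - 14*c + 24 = (c - 3)*(c^2 + 2*c - 8) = (c - 3)*(c - 2)*(c + 4)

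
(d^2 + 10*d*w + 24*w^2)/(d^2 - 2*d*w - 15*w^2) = (-d^2 - 10*d*w - 24*w^2)/(-d^2 + 2*d*w + 15*w^2)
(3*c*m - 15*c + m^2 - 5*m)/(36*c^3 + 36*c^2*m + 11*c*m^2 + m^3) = (m - 5)/(12*c^2 + 8*c*m + m^2)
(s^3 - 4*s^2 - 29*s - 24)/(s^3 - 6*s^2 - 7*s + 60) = (s^2 - 7*s - 8)/(s^2 - 9*s + 20)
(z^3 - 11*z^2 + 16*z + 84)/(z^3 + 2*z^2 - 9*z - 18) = (z^2 - 13*z + 42)/(z^2 - 9)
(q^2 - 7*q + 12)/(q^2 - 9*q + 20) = (q - 3)/(q - 5)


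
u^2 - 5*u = u*(u - 5)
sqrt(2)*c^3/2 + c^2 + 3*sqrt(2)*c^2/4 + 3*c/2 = c*(c + 3/2)*(sqrt(2)*c/2 + 1)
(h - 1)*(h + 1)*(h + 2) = h^3 + 2*h^2 - h - 2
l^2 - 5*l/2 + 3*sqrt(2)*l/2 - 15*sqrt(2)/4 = (l - 5/2)*(l + 3*sqrt(2)/2)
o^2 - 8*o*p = o*(o - 8*p)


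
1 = 1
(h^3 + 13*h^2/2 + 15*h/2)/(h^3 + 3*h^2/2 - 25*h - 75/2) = h/(h - 5)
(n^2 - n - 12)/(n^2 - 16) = (n + 3)/(n + 4)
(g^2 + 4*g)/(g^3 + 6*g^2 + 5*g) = (g + 4)/(g^2 + 6*g + 5)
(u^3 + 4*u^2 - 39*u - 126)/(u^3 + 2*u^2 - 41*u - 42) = (u + 3)/(u + 1)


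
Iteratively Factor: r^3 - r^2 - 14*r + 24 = (r + 4)*(r^2 - 5*r + 6) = (r - 3)*(r + 4)*(r - 2)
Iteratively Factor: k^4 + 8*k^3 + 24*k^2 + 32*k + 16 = (k + 2)*(k^3 + 6*k^2 + 12*k + 8) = (k + 2)^2*(k^2 + 4*k + 4) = (k + 2)^3*(k + 2)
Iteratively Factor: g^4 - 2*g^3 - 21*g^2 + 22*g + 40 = (g + 1)*(g^3 - 3*g^2 - 18*g + 40) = (g - 5)*(g + 1)*(g^2 + 2*g - 8) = (g - 5)*(g - 2)*(g + 1)*(g + 4)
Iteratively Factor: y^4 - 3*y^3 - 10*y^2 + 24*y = (y + 3)*(y^3 - 6*y^2 + 8*y) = (y - 4)*(y + 3)*(y^2 - 2*y) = (y - 4)*(y - 2)*(y + 3)*(y)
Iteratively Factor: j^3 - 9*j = (j - 3)*(j^2 + 3*j) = j*(j - 3)*(j + 3)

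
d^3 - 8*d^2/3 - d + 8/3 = (d - 8/3)*(d - 1)*(d + 1)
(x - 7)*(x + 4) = x^2 - 3*x - 28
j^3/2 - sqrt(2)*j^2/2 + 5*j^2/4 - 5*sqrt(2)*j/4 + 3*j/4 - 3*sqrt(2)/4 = (j/2 + 1/2)*(j + 3/2)*(j - sqrt(2))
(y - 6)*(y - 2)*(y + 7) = y^3 - y^2 - 44*y + 84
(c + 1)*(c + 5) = c^2 + 6*c + 5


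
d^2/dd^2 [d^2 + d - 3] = 2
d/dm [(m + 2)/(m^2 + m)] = (m*(m + 1) - (m + 2)*(2*m + 1))/(m^2*(m + 1)^2)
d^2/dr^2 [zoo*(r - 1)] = 0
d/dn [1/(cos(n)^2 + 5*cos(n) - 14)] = (2*cos(n) + 5)*sin(n)/(cos(n)^2 + 5*cos(n) - 14)^2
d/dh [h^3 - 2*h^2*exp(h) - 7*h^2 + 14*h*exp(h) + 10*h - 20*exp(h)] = -2*h^2*exp(h) + 3*h^2 + 10*h*exp(h) - 14*h - 6*exp(h) + 10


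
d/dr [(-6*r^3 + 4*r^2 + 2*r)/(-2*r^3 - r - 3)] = 2*(4*r^4 + 10*r^3 + 25*r^2 - 12*r - 3)/(4*r^6 + 4*r^4 + 12*r^3 + r^2 + 6*r + 9)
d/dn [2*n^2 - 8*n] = 4*n - 8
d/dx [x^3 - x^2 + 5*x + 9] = 3*x^2 - 2*x + 5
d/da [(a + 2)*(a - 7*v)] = 2*a - 7*v + 2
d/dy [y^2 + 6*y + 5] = 2*y + 6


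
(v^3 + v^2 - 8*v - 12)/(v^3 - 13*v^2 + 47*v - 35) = (v^3 + v^2 - 8*v - 12)/(v^3 - 13*v^2 + 47*v - 35)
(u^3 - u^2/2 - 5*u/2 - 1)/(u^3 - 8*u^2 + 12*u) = (2*u^2 + 3*u + 1)/(2*u*(u - 6))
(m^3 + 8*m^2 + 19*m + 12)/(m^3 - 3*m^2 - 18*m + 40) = (m^2 + 4*m + 3)/(m^2 - 7*m + 10)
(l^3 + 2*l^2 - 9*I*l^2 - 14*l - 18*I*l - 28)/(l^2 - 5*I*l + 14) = (l^2 + 2*l*(1 - I) - 4*I)/(l + 2*I)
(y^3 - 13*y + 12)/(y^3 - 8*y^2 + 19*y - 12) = (y + 4)/(y - 4)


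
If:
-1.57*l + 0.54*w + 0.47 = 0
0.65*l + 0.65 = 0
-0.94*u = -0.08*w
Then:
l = -1.00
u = -0.32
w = -3.78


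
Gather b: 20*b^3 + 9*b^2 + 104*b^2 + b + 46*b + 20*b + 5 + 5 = 20*b^3 + 113*b^2 + 67*b + 10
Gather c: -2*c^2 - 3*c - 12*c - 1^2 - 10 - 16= -2*c^2 - 15*c - 27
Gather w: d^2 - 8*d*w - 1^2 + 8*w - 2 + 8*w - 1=d^2 + w*(16 - 8*d) - 4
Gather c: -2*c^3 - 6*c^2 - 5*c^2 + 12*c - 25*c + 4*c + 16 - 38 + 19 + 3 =-2*c^3 - 11*c^2 - 9*c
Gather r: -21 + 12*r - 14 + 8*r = 20*r - 35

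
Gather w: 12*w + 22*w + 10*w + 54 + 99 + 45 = 44*w + 198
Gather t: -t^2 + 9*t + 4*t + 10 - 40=-t^2 + 13*t - 30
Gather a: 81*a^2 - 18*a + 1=81*a^2 - 18*a + 1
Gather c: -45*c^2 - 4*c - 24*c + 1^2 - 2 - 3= -45*c^2 - 28*c - 4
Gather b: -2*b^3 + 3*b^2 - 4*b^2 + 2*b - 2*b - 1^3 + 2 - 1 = -2*b^3 - b^2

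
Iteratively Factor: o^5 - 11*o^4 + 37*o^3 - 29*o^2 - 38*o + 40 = (o - 5)*(o^4 - 6*o^3 + 7*o^2 + 6*o - 8) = (o - 5)*(o - 4)*(o^3 - 2*o^2 - o + 2) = (o - 5)*(o - 4)*(o + 1)*(o^2 - 3*o + 2) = (o - 5)*(o - 4)*(o - 2)*(o + 1)*(o - 1)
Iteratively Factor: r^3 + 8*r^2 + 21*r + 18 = (r + 3)*(r^2 + 5*r + 6) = (r + 3)^2*(r + 2)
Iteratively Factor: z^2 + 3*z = (z + 3)*(z)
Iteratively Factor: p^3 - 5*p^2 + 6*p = (p - 2)*(p^2 - 3*p) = (p - 3)*(p - 2)*(p)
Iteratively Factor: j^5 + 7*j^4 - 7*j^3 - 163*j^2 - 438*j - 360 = (j + 3)*(j^4 + 4*j^3 - 19*j^2 - 106*j - 120) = (j + 2)*(j + 3)*(j^3 + 2*j^2 - 23*j - 60) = (j - 5)*(j + 2)*(j + 3)*(j^2 + 7*j + 12) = (j - 5)*(j + 2)*(j + 3)^2*(j + 4)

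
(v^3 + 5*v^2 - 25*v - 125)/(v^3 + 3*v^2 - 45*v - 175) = (v - 5)/(v - 7)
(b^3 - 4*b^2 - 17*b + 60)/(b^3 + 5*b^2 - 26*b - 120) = (b - 3)/(b + 6)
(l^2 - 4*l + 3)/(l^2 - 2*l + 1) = (l - 3)/(l - 1)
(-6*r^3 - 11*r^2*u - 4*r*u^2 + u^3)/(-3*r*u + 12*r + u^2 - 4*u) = (6*r^3 + 11*r^2*u + 4*r*u^2 - u^3)/(3*r*u - 12*r - u^2 + 4*u)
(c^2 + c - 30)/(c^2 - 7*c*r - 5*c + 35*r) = (-c - 6)/(-c + 7*r)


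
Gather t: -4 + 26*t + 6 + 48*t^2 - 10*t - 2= 48*t^2 + 16*t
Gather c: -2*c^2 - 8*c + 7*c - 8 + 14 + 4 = -2*c^2 - c + 10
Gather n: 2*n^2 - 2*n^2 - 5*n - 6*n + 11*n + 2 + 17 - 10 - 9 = 0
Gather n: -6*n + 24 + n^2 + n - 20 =n^2 - 5*n + 4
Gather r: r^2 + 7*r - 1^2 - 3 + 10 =r^2 + 7*r + 6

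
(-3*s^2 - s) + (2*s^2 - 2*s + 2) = -s^2 - 3*s + 2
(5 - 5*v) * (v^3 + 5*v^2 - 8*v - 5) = -5*v^4 - 20*v^3 + 65*v^2 - 15*v - 25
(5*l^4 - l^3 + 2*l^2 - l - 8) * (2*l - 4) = 10*l^5 - 22*l^4 + 8*l^3 - 10*l^2 - 12*l + 32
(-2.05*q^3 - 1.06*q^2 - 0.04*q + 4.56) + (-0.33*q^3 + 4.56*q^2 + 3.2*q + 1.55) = -2.38*q^3 + 3.5*q^2 + 3.16*q + 6.11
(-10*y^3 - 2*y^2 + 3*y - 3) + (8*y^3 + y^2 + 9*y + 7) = -2*y^3 - y^2 + 12*y + 4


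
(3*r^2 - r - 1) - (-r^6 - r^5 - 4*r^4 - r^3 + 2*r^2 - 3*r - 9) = r^6 + r^5 + 4*r^4 + r^3 + r^2 + 2*r + 8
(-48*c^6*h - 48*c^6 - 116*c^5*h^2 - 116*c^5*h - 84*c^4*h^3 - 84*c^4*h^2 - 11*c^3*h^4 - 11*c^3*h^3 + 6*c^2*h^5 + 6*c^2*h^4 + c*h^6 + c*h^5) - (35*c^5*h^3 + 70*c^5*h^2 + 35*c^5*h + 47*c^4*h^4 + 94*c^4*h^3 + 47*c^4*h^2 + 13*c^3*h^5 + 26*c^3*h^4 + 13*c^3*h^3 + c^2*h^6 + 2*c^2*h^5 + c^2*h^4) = -48*c^6*h - 48*c^6 - 35*c^5*h^3 - 186*c^5*h^2 - 151*c^5*h - 47*c^4*h^4 - 178*c^4*h^3 - 131*c^4*h^2 - 13*c^3*h^5 - 37*c^3*h^4 - 24*c^3*h^3 - c^2*h^6 + 4*c^2*h^5 + 5*c^2*h^4 + c*h^6 + c*h^5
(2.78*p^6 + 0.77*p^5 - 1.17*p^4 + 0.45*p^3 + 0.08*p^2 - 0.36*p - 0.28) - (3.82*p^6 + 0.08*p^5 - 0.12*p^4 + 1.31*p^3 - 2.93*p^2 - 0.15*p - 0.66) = -1.04*p^6 + 0.69*p^5 - 1.05*p^4 - 0.86*p^3 + 3.01*p^2 - 0.21*p + 0.38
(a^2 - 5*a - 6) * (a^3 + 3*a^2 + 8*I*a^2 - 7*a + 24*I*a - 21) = a^5 - 2*a^4 + 8*I*a^4 - 28*a^3 - 16*I*a^3 - 4*a^2 - 168*I*a^2 + 147*a - 144*I*a + 126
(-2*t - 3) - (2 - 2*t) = -5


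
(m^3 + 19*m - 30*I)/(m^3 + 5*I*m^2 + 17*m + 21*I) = (m^2 + 3*I*m + 10)/(m^2 + 8*I*m - 7)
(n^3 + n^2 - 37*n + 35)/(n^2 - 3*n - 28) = (-n^3 - n^2 + 37*n - 35)/(-n^2 + 3*n + 28)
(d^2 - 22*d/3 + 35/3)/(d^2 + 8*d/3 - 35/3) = (d - 5)/(d + 5)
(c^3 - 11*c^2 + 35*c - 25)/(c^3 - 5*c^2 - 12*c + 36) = (c^3 - 11*c^2 + 35*c - 25)/(c^3 - 5*c^2 - 12*c + 36)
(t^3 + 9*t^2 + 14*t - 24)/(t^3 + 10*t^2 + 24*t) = (t - 1)/t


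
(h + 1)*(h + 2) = h^2 + 3*h + 2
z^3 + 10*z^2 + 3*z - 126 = (z - 3)*(z + 6)*(z + 7)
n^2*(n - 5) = n^3 - 5*n^2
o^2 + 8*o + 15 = (o + 3)*(o + 5)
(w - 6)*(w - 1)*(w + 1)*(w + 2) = w^4 - 4*w^3 - 13*w^2 + 4*w + 12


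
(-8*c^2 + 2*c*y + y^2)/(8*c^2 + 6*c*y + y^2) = (-2*c + y)/(2*c + y)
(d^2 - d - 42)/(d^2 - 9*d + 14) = (d + 6)/(d - 2)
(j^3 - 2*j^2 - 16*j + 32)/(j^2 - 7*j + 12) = (j^2 + 2*j - 8)/(j - 3)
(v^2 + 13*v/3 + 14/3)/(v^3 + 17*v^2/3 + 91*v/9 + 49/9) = 3*(v + 2)/(3*v^2 + 10*v + 7)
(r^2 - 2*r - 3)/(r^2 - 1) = (r - 3)/(r - 1)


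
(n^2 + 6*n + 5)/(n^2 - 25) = (n + 1)/(n - 5)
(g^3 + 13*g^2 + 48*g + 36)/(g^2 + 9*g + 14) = (g^3 + 13*g^2 + 48*g + 36)/(g^2 + 9*g + 14)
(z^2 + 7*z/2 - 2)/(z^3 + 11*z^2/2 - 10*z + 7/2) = (z + 4)/(z^2 + 6*z - 7)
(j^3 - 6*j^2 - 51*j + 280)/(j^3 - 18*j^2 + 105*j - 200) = (j + 7)/(j - 5)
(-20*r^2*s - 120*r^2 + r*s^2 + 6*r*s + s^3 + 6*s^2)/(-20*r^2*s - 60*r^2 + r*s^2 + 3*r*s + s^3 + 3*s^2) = (s + 6)/(s + 3)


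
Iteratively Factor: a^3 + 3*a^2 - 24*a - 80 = (a + 4)*(a^2 - a - 20) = (a + 4)^2*(a - 5)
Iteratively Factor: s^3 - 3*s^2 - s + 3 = (s + 1)*(s^2 - 4*s + 3) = (s - 3)*(s + 1)*(s - 1)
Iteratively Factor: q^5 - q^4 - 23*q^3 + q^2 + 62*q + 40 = (q - 5)*(q^4 + 4*q^3 - 3*q^2 - 14*q - 8) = (q - 5)*(q + 4)*(q^3 - 3*q - 2) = (q - 5)*(q - 2)*(q + 4)*(q^2 + 2*q + 1) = (q - 5)*(q - 2)*(q + 1)*(q + 4)*(q + 1)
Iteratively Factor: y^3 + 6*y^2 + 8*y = (y + 4)*(y^2 + 2*y) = y*(y + 4)*(y + 2)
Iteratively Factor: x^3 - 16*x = (x + 4)*(x^2 - 4*x) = x*(x + 4)*(x - 4)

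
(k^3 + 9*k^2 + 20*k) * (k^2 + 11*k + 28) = k^5 + 20*k^4 + 147*k^3 + 472*k^2 + 560*k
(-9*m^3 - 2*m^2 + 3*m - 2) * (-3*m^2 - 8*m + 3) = 27*m^5 + 78*m^4 - 20*m^3 - 24*m^2 + 25*m - 6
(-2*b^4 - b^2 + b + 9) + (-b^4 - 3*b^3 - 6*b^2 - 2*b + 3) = -3*b^4 - 3*b^3 - 7*b^2 - b + 12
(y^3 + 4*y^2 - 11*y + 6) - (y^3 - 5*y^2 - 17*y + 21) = 9*y^2 + 6*y - 15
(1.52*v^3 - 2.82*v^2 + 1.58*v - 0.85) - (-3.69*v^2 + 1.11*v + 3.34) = 1.52*v^3 + 0.87*v^2 + 0.47*v - 4.19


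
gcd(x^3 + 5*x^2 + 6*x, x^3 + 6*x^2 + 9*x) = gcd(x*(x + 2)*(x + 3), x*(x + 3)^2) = x^2 + 3*x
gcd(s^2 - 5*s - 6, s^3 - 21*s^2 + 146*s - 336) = s - 6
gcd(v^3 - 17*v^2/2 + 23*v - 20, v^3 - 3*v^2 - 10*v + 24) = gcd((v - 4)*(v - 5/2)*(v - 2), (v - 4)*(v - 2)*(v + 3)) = v^2 - 6*v + 8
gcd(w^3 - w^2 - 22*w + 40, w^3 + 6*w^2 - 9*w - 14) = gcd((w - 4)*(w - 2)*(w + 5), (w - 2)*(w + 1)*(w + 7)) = w - 2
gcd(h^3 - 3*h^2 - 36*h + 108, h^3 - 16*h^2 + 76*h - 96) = h - 6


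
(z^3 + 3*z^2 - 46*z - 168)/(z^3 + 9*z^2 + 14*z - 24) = (z - 7)/(z - 1)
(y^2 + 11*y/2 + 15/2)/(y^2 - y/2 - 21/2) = (2*y + 5)/(2*y - 7)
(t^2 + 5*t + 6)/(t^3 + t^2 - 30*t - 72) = (t + 2)/(t^2 - 2*t - 24)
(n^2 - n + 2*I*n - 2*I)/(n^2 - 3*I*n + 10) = (n - 1)/(n - 5*I)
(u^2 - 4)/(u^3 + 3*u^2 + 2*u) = (u - 2)/(u*(u + 1))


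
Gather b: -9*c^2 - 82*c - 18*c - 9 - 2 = -9*c^2 - 100*c - 11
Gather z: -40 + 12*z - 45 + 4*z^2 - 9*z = 4*z^2 + 3*z - 85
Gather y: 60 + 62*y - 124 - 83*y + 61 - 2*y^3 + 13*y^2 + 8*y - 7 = -2*y^3 + 13*y^2 - 13*y - 10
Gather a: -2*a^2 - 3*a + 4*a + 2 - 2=-2*a^2 + a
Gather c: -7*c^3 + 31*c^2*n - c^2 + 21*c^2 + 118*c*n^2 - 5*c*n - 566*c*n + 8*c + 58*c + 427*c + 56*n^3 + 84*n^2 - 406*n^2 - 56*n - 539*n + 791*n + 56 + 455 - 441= -7*c^3 + c^2*(31*n + 20) + c*(118*n^2 - 571*n + 493) + 56*n^3 - 322*n^2 + 196*n + 70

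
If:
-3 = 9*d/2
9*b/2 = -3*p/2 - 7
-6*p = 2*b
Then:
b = -7/4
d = -2/3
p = 7/12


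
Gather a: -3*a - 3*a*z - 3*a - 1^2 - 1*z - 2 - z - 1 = a*(-3*z - 6) - 2*z - 4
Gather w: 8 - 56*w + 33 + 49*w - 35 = 6 - 7*w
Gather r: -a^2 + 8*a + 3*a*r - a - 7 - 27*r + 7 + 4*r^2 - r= -a^2 + 7*a + 4*r^2 + r*(3*a - 28)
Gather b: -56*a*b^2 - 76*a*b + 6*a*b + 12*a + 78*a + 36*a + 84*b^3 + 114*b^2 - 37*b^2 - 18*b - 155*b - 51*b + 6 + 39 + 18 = 126*a + 84*b^3 + b^2*(77 - 56*a) + b*(-70*a - 224) + 63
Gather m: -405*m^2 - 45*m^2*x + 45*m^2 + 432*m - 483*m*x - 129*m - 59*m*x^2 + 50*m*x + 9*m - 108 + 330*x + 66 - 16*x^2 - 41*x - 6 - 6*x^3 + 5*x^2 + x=m^2*(-45*x - 360) + m*(-59*x^2 - 433*x + 312) - 6*x^3 - 11*x^2 + 290*x - 48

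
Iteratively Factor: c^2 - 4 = (c - 2)*(c + 2)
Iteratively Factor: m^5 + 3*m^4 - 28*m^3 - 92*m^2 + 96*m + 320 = (m + 4)*(m^4 - m^3 - 24*m^2 + 4*m + 80) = (m + 4)^2*(m^3 - 5*m^2 - 4*m + 20) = (m - 2)*(m + 4)^2*(m^2 - 3*m - 10) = (m - 2)*(m + 2)*(m + 4)^2*(m - 5)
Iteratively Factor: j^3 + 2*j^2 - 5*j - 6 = (j + 3)*(j^2 - j - 2) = (j + 1)*(j + 3)*(j - 2)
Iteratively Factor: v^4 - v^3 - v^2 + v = (v + 1)*(v^3 - 2*v^2 + v) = v*(v + 1)*(v^2 - 2*v + 1) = v*(v - 1)*(v + 1)*(v - 1)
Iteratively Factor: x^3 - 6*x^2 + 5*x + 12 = (x - 4)*(x^2 - 2*x - 3) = (x - 4)*(x - 3)*(x + 1)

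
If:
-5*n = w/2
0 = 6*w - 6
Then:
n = -1/10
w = 1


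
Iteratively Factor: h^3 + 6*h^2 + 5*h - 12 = (h + 4)*(h^2 + 2*h - 3) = (h + 3)*(h + 4)*(h - 1)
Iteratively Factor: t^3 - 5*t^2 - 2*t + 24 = (t + 2)*(t^2 - 7*t + 12) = (t - 4)*(t + 2)*(t - 3)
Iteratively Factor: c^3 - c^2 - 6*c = (c + 2)*(c^2 - 3*c) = (c - 3)*(c + 2)*(c)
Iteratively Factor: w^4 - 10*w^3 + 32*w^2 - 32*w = (w)*(w^3 - 10*w^2 + 32*w - 32) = w*(w - 2)*(w^2 - 8*w + 16) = w*(w - 4)*(w - 2)*(w - 4)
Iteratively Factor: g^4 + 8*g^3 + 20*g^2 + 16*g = (g + 2)*(g^3 + 6*g^2 + 8*g) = (g + 2)^2*(g^2 + 4*g) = (g + 2)^2*(g + 4)*(g)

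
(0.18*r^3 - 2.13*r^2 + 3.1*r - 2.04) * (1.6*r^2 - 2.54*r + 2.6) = 0.288*r^5 - 3.8652*r^4 + 10.8382*r^3 - 16.676*r^2 + 13.2416*r - 5.304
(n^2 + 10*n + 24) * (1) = n^2 + 10*n + 24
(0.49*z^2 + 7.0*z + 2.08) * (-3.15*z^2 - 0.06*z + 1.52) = -1.5435*z^4 - 22.0794*z^3 - 6.2272*z^2 + 10.5152*z + 3.1616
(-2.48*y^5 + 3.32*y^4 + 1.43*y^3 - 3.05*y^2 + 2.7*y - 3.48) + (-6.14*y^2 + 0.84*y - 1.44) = -2.48*y^5 + 3.32*y^4 + 1.43*y^3 - 9.19*y^2 + 3.54*y - 4.92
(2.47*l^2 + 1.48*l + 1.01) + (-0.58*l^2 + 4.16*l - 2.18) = 1.89*l^2 + 5.64*l - 1.17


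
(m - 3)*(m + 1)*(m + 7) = m^3 + 5*m^2 - 17*m - 21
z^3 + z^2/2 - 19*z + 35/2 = (z - 7/2)*(z - 1)*(z + 5)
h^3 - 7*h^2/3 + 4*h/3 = h*(h - 4/3)*(h - 1)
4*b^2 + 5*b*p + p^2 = (b + p)*(4*b + p)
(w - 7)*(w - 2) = w^2 - 9*w + 14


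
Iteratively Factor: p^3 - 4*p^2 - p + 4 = (p - 1)*(p^2 - 3*p - 4) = (p - 1)*(p + 1)*(p - 4)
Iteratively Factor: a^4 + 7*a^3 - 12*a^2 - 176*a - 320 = (a + 4)*(a^3 + 3*a^2 - 24*a - 80) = (a + 4)^2*(a^2 - a - 20) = (a - 5)*(a + 4)^2*(a + 4)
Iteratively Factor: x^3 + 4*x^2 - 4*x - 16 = (x + 4)*(x^2 - 4) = (x + 2)*(x + 4)*(x - 2)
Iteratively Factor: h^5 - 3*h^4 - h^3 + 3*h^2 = (h)*(h^4 - 3*h^3 - h^2 + 3*h) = h^2*(h^3 - 3*h^2 - h + 3) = h^2*(h + 1)*(h^2 - 4*h + 3) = h^2*(h - 3)*(h + 1)*(h - 1)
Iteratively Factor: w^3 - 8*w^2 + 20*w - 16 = (w - 4)*(w^2 - 4*w + 4) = (w - 4)*(w - 2)*(w - 2)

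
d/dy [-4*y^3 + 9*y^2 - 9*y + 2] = -12*y^2 + 18*y - 9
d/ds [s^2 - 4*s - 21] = 2*s - 4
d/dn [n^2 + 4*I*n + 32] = 2*n + 4*I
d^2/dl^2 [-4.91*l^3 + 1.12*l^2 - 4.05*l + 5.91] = 2.24 - 29.46*l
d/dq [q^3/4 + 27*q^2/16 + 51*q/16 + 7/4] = 3*q^2/4 + 27*q/8 + 51/16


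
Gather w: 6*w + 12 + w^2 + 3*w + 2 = w^2 + 9*w + 14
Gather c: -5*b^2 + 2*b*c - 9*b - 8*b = -5*b^2 + 2*b*c - 17*b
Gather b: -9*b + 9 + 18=27 - 9*b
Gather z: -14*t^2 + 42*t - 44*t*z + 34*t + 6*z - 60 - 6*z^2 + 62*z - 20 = -14*t^2 + 76*t - 6*z^2 + z*(68 - 44*t) - 80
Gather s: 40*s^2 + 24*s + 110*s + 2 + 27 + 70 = 40*s^2 + 134*s + 99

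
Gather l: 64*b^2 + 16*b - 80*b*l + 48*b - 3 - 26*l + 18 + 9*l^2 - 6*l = 64*b^2 + 64*b + 9*l^2 + l*(-80*b - 32) + 15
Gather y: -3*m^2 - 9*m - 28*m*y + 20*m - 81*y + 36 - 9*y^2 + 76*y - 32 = -3*m^2 + 11*m - 9*y^2 + y*(-28*m - 5) + 4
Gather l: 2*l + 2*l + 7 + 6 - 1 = 4*l + 12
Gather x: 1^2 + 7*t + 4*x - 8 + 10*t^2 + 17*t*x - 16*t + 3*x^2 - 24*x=10*t^2 - 9*t + 3*x^2 + x*(17*t - 20) - 7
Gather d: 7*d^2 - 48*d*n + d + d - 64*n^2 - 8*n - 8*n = 7*d^2 + d*(2 - 48*n) - 64*n^2 - 16*n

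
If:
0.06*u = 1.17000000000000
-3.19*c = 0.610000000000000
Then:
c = -0.19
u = 19.50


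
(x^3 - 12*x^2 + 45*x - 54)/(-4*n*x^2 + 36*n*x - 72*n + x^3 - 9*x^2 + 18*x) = (x - 3)/(-4*n + x)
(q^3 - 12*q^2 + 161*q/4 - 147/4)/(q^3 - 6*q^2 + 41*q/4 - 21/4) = (q - 7)/(q - 1)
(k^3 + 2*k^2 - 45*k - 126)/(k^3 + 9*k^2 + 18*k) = (k - 7)/k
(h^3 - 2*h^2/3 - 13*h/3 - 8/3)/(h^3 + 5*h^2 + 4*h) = (3*h^2 - 5*h - 8)/(3*h*(h + 4))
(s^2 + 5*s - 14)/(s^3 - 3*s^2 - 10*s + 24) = (s + 7)/(s^2 - s - 12)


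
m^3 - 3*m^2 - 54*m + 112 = (m - 8)*(m - 2)*(m + 7)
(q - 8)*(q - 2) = q^2 - 10*q + 16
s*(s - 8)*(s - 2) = s^3 - 10*s^2 + 16*s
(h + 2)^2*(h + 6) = h^3 + 10*h^2 + 28*h + 24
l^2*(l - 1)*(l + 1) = l^4 - l^2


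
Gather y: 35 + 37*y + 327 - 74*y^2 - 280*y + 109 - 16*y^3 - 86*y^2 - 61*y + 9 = -16*y^3 - 160*y^2 - 304*y + 480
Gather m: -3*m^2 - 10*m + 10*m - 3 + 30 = 27 - 3*m^2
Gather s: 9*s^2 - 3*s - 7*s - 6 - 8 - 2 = 9*s^2 - 10*s - 16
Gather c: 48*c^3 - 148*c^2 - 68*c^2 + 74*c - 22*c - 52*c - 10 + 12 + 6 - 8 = 48*c^3 - 216*c^2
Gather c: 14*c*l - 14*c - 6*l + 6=c*(14*l - 14) - 6*l + 6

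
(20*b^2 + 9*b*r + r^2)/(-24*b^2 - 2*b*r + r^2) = (5*b + r)/(-6*b + r)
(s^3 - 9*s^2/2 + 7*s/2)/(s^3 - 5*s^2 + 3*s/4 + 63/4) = 2*s*(s - 1)/(2*s^2 - 3*s - 9)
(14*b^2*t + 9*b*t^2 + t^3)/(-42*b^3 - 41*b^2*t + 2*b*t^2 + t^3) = t*(2*b + t)/(-6*b^2 - 5*b*t + t^2)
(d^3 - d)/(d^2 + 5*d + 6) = (d^3 - d)/(d^2 + 5*d + 6)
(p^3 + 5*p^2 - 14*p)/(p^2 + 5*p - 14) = p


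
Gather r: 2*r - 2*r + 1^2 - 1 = 0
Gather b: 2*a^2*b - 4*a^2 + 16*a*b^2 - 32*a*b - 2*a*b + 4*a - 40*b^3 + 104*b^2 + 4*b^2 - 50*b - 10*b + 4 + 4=-4*a^2 + 4*a - 40*b^3 + b^2*(16*a + 108) + b*(2*a^2 - 34*a - 60) + 8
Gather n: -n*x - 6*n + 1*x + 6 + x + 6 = n*(-x - 6) + 2*x + 12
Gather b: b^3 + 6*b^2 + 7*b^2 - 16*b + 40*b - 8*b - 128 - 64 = b^3 + 13*b^2 + 16*b - 192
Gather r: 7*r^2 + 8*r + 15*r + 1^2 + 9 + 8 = 7*r^2 + 23*r + 18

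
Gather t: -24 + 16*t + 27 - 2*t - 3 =14*t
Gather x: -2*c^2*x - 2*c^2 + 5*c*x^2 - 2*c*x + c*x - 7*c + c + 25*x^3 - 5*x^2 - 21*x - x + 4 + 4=-2*c^2 - 6*c + 25*x^3 + x^2*(5*c - 5) + x*(-2*c^2 - c - 22) + 8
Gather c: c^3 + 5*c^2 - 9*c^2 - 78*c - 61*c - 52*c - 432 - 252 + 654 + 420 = c^3 - 4*c^2 - 191*c + 390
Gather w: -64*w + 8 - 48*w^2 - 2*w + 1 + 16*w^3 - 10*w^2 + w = 16*w^3 - 58*w^2 - 65*w + 9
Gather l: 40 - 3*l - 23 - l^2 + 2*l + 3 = -l^2 - l + 20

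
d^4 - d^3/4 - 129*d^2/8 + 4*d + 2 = (d - 4)*(d - 1/2)*(d + 1/4)*(d + 4)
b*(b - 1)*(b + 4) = b^3 + 3*b^2 - 4*b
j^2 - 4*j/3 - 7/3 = (j - 7/3)*(j + 1)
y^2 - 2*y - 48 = (y - 8)*(y + 6)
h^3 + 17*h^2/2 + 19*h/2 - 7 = (h - 1/2)*(h + 2)*(h + 7)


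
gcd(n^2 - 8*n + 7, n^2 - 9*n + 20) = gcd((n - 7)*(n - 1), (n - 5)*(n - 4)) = 1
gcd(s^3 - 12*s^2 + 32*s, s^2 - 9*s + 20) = s - 4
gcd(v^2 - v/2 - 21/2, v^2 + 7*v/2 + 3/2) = v + 3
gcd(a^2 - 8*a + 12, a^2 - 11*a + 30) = a - 6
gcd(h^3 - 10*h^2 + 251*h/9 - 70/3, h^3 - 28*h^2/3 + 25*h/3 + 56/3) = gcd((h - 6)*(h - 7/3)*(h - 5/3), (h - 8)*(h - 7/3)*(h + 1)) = h - 7/3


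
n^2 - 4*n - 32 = (n - 8)*(n + 4)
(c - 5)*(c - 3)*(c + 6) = c^3 - 2*c^2 - 33*c + 90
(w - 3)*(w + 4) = w^2 + w - 12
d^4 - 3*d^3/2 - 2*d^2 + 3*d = d*(d - 3/2)*(d - sqrt(2))*(d + sqrt(2))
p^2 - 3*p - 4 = (p - 4)*(p + 1)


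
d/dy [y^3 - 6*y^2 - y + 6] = 3*y^2 - 12*y - 1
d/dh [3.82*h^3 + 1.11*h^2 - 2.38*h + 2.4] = 11.46*h^2 + 2.22*h - 2.38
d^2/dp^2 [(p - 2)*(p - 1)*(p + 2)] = 6*p - 2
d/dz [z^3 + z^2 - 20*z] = 3*z^2 + 2*z - 20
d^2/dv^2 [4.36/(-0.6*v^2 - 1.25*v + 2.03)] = (3.1392*v^2 + 6.54*v - 4.36*(1.2*v + 1.25)*(2.4*v + 2.5) - 10.62096)/(0.6*v^2 + 1.25*v - 2.03)^3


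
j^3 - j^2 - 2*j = j*(j - 2)*(j + 1)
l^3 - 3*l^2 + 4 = (l - 2)^2*(l + 1)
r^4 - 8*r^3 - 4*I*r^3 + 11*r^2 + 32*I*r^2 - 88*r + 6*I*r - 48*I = (r - 8)*(r - 6*I)*(r + I)^2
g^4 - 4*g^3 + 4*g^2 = g^2*(g - 2)^2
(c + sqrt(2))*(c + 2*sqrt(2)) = c^2 + 3*sqrt(2)*c + 4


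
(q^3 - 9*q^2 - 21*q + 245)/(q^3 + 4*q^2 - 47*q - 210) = (q - 7)/(q + 6)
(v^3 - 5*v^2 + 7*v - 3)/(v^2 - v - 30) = (-v^3 + 5*v^2 - 7*v + 3)/(-v^2 + v + 30)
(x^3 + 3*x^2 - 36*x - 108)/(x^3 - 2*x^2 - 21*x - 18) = (x + 6)/(x + 1)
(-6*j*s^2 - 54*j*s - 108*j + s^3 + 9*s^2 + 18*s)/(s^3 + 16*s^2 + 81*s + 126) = (-6*j + s)/(s + 7)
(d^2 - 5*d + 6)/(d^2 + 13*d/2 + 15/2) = 2*(d^2 - 5*d + 6)/(2*d^2 + 13*d + 15)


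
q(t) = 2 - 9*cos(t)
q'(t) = 9*sin(t)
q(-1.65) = 2.71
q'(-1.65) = -8.97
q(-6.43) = -6.90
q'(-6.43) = -1.32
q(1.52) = 1.54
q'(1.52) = 8.99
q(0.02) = -7.00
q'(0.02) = 0.18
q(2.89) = 10.72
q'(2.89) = 2.24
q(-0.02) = -7.00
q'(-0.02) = -0.18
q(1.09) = -2.16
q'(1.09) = 7.98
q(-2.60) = 9.71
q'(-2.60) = -4.64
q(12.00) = -5.59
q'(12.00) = -4.83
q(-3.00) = 10.91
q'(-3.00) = -1.27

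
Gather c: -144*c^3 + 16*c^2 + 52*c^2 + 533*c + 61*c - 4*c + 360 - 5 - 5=-144*c^3 + 68*c^2 + 590*c + 350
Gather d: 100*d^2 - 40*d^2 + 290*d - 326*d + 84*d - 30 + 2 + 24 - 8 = 60*d^2 + 48*d - 12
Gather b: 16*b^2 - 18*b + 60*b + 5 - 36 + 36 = 16*b^2 + 42*b + 5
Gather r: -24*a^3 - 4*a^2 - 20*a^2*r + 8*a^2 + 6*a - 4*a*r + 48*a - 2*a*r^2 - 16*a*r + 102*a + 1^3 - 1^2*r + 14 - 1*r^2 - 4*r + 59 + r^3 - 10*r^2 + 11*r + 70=-24*a^3 + 4*a^2 + 156*a + r^3 + r^2*(-2*a - 11) + r*(-20*a^2 - 20*a + 6) + 144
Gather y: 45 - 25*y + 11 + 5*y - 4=52 - 20*y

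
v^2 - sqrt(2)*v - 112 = (v - 8*sqrt(2))*(v + 7*sqrt(2))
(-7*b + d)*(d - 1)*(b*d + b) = -7*b^2*d^2 + 7*b^2 + b*d^3 - b*d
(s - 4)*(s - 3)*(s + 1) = s^3 - 6*s^2 + 5*s + 12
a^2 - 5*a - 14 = (a - 7)*(a + 2)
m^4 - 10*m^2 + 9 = (m - 3)*(m - 1)*(m + 1)*(m + 3)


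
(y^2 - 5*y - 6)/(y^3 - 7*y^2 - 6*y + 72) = (y + 1)/(y^2 - y - 12)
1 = 1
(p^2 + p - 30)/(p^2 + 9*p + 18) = (p - 5)/(p + 3)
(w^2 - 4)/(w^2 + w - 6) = (w + 2)/(w + 3)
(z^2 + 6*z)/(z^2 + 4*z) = (z + 6)/(z + 4)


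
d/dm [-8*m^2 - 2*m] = -16*m - 2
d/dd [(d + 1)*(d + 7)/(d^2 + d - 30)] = (-7*d^2 - 74*d - 247)/(d^4 + 2*d^3 - 59*d^2 - 60*d + 900)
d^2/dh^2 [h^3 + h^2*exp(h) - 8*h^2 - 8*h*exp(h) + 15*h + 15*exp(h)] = h^2*exp(h) - 4*h*exp(h) + 6*h + exp(h) - 16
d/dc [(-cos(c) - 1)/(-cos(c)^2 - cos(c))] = sin(c)/cos(c)^2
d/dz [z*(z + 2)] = 2*z + 2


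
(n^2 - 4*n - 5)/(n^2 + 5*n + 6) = (n^2 - 4*n - 5)/(n^2 + 5*n + 6)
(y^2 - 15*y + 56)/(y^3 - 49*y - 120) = (y - 7)/(y^2 + 8*y + 15)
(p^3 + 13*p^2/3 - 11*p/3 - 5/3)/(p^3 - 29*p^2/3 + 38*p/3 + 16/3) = (p^2 + 4*p - 5)/(p^2 - 10*p + 16)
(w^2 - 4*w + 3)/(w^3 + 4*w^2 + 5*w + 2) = (w^2 - 4*w + 3)/(w^3 + 4*w^2 + 5*w + 2)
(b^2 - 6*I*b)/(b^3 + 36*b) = 1/(b + 6*I)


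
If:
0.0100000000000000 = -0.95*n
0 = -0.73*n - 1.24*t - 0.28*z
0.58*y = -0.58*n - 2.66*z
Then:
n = -0.01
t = 0.00619694397283531 - 0.225806451612903*z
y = 0.0105263157894737 - 4.58620689655172*z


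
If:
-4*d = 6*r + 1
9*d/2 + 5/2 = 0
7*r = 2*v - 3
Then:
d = -5/9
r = 11/54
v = 239/108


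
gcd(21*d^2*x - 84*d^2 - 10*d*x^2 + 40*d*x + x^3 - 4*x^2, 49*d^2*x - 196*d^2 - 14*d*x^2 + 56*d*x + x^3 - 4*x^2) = -7*d*x + 28*d + x^2 - 4*x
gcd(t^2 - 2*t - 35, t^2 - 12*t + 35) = t - 7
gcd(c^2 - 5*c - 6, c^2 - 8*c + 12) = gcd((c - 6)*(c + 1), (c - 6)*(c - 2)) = c - 6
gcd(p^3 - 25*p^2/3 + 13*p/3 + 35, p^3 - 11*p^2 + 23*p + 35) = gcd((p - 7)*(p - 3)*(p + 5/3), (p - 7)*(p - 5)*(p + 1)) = p - 7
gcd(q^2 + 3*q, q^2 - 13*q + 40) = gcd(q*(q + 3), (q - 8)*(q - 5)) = 1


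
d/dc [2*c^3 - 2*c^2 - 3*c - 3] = 6*c^2 - 4*c - 3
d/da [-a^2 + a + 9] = 1 - 2*a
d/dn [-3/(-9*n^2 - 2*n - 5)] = 6*(-9*n - 1)/(9*n^2 + 2*n + 5)^2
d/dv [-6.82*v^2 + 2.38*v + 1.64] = 2.38 - 13.64*v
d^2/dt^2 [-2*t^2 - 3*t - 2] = -4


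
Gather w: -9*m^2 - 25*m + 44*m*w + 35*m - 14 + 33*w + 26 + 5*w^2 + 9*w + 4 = -9*m^2 + 10*m + 5*w^2 + w*(44*m + 42) + 16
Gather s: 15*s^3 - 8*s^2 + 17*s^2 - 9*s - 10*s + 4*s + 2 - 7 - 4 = 15*s^3 + 9*s^2 - 15*s - 9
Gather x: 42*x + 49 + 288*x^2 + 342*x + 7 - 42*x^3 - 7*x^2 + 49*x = -42*x^3 + 281*x^2 + 433*x + 56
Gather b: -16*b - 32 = -16*b - 32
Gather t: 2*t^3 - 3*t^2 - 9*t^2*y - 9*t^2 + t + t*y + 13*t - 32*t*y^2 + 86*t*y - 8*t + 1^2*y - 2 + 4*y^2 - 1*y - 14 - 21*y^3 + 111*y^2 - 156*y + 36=2*t^3 + t^2*(-9*y - 12) + t*(-32*y^2 + 87*y + 6) - 21*y^3 + 115*y^2 - 156*y + 20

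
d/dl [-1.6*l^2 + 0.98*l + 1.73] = 0.98 - 3.2*l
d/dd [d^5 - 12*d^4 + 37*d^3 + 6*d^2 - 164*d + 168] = 5*d^4 - 48*d^3 + 111*d^2 + 12*d - 164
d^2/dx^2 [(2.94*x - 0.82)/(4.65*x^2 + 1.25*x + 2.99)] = ((0.276000000000001 - 82.026*x)*(4.65*x^2 + 1.25*x + 2.99) + (2.94*x - 0.82)*(9.3*x + 1.25)*(18.6*x + 2.5))/(4.65*x^2 + 1.25*x + 2.99)^3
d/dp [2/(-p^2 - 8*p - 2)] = 4*(p + 4)/(p^2 + 8*p + 2)^2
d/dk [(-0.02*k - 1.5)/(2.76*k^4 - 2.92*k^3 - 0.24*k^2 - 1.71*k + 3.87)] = (0.1656*k^4 + 16.4432*k^3 - 13.1448*k^2 - 0.72*k - 2.6424)/(7.6176*k^8 - 16.1184*k^7 + 7.2016*k^6 - 8.0376*k^5 + 31.4064*k^4 - 21.78*k^3 + 1.0665*k^2 - 13.2354*k + 14.9769)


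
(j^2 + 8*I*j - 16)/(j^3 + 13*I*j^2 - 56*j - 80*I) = 1/(j + 5*I)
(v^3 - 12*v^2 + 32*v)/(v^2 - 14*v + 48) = v*(v - 4)/(v - 6)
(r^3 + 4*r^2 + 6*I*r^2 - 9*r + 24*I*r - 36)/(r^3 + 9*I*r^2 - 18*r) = (r^2 + r*(4 + 3*I) + 12*I)/(r*(r + 6*I))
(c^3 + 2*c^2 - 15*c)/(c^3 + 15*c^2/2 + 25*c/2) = 2*(c - 3)/(2*c + 5)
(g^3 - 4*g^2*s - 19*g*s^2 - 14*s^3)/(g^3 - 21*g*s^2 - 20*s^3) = (-g^2 + 5*g*s + 14*s^2)/(-g^2 + g*s + 20*s^2)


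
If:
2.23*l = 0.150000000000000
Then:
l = 0.07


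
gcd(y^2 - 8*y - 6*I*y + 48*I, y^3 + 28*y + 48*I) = y - 6*I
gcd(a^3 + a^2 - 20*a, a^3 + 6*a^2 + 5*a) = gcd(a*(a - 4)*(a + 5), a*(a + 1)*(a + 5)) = a^2 + 5*a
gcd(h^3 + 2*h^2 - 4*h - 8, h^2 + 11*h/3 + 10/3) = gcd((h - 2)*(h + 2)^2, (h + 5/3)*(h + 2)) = h + 2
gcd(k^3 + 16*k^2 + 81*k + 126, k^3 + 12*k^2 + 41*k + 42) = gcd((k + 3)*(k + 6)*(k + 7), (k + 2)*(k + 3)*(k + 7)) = k^2 + 10*k + 21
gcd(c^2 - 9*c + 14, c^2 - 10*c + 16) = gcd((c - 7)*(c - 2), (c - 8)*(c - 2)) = c - 2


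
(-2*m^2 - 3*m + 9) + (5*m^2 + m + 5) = 3*m^2 - 2*m + 14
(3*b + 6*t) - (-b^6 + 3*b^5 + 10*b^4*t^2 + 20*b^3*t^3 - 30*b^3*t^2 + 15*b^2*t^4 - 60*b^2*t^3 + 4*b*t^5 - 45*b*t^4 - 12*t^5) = b^6 - 3*b^5 - 10*b^4*t^2 - 20*b^3*t^3 + 30*b^3*t^2 - 15*b^2*t^4 + 60*b^2*t^3 - 4*b*t^5 + 45*b*t^4 + 3*b + 12*t^5 + 6*t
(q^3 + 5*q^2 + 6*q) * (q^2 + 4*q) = q^5 + 9*q^4 + 26*q^3 + 24*q^2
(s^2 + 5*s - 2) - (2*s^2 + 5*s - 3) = 1 - s^2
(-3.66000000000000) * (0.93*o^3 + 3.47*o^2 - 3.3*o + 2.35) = -3.4038*o^3 - 12.7002*o^2 + 12.078*o - 8.601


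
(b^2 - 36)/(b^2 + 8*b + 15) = (b^2 - 36)/(b^2 + 8*b + 15)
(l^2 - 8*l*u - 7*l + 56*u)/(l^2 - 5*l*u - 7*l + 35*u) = (-l + 8*u)/(-l + 5*u)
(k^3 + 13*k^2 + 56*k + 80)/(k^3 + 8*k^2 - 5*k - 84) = (k^2 + 9*k + 20)/(k^2 + 4*k - 21)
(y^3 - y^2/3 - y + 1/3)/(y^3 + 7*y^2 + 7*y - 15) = (3*y^2 + 2*y - 1)/(3*(y^2 + 8*y + 15))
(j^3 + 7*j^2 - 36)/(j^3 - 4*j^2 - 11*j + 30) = (j + 6)/(j - 5)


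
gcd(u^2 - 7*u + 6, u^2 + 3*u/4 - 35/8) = 1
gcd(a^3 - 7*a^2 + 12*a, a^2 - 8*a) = a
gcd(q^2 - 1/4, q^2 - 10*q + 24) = 1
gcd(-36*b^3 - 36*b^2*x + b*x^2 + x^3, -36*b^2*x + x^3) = -36*b^2 + x^2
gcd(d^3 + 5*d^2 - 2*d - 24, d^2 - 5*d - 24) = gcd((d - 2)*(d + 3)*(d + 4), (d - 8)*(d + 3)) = d + 3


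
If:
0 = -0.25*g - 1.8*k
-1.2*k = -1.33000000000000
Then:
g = -7.98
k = 1.11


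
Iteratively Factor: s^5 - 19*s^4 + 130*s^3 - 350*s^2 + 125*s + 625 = (s - 5)*(s^4 - 14*s^3 + 60*s^2 - 50*s - 125) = (s - 5)^2*(s^3 - 9*s^2 + 15*s + 25) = (s - 5)^3*(s^2 - 4*s - 5) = (s - 5)^3*(s + 1)*(s - 5)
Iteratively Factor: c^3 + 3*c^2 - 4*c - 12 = (c + 2)*(c^2 + c - 6) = (c - 2)*(c + 2)*(c + 3)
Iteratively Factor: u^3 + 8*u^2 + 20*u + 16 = (u + 2)*(u^2 + 6*u + 8) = (u + 2)^2*(u + 4)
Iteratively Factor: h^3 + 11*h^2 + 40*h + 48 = (h + 4)*(h^2 + 7*h + 12) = (h + 4)^2*(h + 3)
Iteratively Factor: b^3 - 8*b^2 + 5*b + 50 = (b - 5)*(b^2 - 3*b - 10) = (b - 5)*(b + 2)*(b - 5)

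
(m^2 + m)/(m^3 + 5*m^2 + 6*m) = (m + 1)/(m^2 + 5*m + 6)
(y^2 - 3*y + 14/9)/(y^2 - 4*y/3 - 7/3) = (y - 2/3)/(y + 1)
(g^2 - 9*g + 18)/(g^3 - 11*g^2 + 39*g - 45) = (g - 6)/(g^2 - 8*g + 15)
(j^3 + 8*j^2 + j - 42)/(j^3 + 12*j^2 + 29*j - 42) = (j^2 + j - 6)/(j^2 + 5*j - 6)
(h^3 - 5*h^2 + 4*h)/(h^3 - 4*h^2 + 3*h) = (h - 4)/(h - 3)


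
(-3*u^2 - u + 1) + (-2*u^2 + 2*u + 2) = -5*u^2 + u + 3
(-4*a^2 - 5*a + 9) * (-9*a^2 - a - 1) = 36*a^4 + 49*a^3 - 72*a^2 - 4*a - 9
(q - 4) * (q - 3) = q^2 - 7*q + 12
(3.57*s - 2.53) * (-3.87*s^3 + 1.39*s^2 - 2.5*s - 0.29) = -13.8159*s^4 + 14.7534*s^3 - 12.4417*s^2 + 5.2897*s + 0.7337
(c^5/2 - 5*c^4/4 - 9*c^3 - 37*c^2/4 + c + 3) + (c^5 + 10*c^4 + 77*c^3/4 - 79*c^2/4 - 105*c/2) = 3*c^5/2 + 35*c^4/4 + 41*c^3/4 - 29*c^2 - 103*c/2 + 3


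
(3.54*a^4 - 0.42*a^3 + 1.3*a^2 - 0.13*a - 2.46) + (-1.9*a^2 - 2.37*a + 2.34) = 3.54*a^4 - 0.42*a^3 - 0.6*a^2 - 2.5*a - 0.12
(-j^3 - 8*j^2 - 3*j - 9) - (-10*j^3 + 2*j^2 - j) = 9*j^3 - 10*j^2 - 2*j - 9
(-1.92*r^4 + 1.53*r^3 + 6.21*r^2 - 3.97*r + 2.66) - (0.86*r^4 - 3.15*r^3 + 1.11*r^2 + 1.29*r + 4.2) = -2.78*r^4 + 4.68*r^3 + 5.1*r^2 - 5.26*r - 1.54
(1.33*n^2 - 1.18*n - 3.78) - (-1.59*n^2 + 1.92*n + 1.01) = 2.92*n^2 - 3.1*n - 4.79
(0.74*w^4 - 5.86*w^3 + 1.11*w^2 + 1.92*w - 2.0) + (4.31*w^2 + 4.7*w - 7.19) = 0.74*w^4 - 5.86*w^3 + 5.42*w^2 + 6.62*w - 9.19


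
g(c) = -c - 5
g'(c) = -1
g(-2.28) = -2.72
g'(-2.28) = -1.00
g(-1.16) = -3.84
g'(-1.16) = -1.00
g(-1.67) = -3.33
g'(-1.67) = -1.00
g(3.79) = -8.79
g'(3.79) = -1.00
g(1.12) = -6.12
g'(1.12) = -1.00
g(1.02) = -6.02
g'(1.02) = -1.00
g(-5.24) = 0.24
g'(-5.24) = -1.00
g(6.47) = -11.47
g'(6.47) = -1.00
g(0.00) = -5.00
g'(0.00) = -1.00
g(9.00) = -14.00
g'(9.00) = -1.00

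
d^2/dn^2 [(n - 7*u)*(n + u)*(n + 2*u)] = 6*n - 8*u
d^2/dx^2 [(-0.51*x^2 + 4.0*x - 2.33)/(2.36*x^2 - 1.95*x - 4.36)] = (39.86276*x^3 - 109.349184*x^2 + 311.28636*x - 153.074978)/(13.144256*x^6 - 32.58216*x^5 - 45.928668*x^4 + 112.973445*x^3 + 84.851268*x^2 - 111.20616*x - 82.881856)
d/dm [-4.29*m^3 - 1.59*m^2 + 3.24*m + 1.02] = -12.87*m^2 - 3.18*m + 3.24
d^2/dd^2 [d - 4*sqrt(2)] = 0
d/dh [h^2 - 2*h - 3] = 2*h - 2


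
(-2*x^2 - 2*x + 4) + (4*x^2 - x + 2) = 2*x^2 - 3*x + 6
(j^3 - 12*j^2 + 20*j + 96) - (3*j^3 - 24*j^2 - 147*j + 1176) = -2*j^3 + 12*j^2 + 167*j - 1080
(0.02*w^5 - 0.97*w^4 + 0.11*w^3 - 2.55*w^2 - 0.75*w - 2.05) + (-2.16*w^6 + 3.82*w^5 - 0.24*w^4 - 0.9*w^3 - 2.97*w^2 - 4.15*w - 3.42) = -2.16*w^6 + 3.84*w^5 - 1.21*w^4 - 0.79*w^3 - 5.52*w^2 - 4.9*w - 5.47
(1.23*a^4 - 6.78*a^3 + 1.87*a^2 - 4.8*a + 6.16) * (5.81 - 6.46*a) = -7.9458*a^5 + 50.9451*a^4 - 51.472*a^3 + 41.8727*a^2 - 67.6816*a + 35.7896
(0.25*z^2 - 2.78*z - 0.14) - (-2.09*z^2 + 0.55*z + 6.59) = 2.34*z^2 - 3.33*z - 6.73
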